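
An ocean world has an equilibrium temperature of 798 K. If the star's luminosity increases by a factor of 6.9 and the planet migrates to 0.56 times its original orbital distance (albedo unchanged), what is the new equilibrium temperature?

T_eq ≈ 1730 K

T_eq ∝ L^(1/4) · d^(−1/2).
T′ = 798 × 6.9^(1/4) / 0.56^(1/2) = 1730 K.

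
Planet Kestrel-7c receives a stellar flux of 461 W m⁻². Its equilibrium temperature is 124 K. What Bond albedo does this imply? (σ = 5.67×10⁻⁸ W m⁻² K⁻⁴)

From T_eq⁴ = S(1−A)/(4σ): 1−A = 4σT_eq⁴/S.
1−A = 4 × 5.67×10⁻⁸ × (124)⁴ / 461 = 0.116.

A ≈ 0.88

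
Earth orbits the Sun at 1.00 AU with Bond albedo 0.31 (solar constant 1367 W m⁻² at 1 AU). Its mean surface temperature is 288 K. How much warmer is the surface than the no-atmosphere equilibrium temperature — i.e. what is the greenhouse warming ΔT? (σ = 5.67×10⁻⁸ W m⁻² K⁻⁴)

ΔT ≈ 34.1 K

S = 1367/1.00² = 1367 W m⁻².
T_eq = [S(1−A)/(4σ)]^(1/4) = [1367×0.69/(4×5.67×10⁻⁸)]^(1/4) = 253.9 K.
ΔT = T_surf − T_eq = 288 − 253.9.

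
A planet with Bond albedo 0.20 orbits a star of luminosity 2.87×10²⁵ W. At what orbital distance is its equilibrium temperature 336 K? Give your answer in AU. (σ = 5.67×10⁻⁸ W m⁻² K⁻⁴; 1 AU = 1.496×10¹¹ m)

From T_eq⁴ = L(1−A)/(16πσd²): d = √[L(1−A)/(16πσT_eq⁴)].
d = √[2.87×10²⁵ × 0.80 / (16π × 5.67×10⁻⁸ × (336)⁴)] = 2.51×10¹⁰ m = 0.168 AU.

d ≈ 0.168 AU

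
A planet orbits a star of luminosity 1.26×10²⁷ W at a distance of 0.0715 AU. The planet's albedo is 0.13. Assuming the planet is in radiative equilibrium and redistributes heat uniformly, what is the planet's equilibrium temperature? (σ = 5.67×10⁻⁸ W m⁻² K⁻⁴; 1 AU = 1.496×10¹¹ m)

T_eq ≈ 1350 K

d = 0.0715 AU = 1.07×10¹⁰ m.
Flux: S = L/(4πd²) = 1.26×10²⁷/(4π×(1.07×10¹⁰)²) = 8.76×10⁵ W m⁻².
Energy balance: absorbed = emitted ⇒ πR²·S(1−A) = 4πR²·σT_eq⁴, so T_eq⁴ = S(1−A)/(4σ).
T_eq = [8.76×10⁵ × 0.87 / (4 × 5.67×10⁻⁸)]^(1/4) = (3.36×10¹²)^(1/4) = 1350 K.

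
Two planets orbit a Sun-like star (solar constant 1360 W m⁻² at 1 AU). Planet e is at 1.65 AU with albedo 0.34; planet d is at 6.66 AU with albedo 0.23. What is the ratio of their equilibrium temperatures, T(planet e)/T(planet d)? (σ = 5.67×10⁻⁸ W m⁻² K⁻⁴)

T_eq = [S₀(1−A)/(4σd²)]^(1/4), so T ∝ (1−A)^(1/4) / √d.
T₁ = [1360×0.66/(4×5.67×10⁻⁸×1.65²)]^(1/4) = 195.26 K.
T₂ = [1360×0.77/(4×5.67×10⁻⁸×6.66²)]^(1/4) = 101.01 K.

T₁/T₂ ≈ 1.933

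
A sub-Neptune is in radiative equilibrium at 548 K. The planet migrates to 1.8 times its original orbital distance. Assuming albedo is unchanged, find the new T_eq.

T_eq ≈ 408 K

T_eq ∝ L^(1/4) · d^(−1/2).
T′ = 548 / 1.8^(1/2) = 408 K.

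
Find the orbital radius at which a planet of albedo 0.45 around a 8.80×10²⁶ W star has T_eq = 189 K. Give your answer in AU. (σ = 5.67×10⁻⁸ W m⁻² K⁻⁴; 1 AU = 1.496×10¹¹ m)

d ≈ 2.44 AU

From T_eq⁴ = L(1−A)/(16πσd²): d = √[L(1−A)/(16πσT_eq⁴)].
d = √[8.80×10²⁶ × 0.55 / (16π × 5.67×10⁻⁸ × (189)⁴)] = 3.65×10¹¹ m = 2.44 AU.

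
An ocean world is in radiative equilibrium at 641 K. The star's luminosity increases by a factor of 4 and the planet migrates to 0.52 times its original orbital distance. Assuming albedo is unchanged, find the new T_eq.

T_eq ∝ L^(1/4) · d^(−1/2).
T′ = 641 × 4^(1/4) / 0.52^(1/2) = 1260 K.

T_eq ≈ 1260 K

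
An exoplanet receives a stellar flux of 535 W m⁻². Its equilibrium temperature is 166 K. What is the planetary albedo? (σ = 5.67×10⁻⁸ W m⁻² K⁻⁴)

From T_eq⁴ = S(1−A)/(4σ): 1−A = 4σT_eq⁴/S.
1−A = 4 × 5.67×10⁻⁸ × (166)⁴ / 535 = 0.322.

A ≈ 0.68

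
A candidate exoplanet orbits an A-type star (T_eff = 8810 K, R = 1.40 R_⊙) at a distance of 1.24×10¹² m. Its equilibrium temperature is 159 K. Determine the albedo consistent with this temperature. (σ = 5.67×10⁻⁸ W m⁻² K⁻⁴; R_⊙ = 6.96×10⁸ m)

A ≈ 0.31

R_⋆ = 1.40 × 6.96×10⁸ = 9.74×10⁸ m.
L = 4πR_⋆²σT_⋆⁴ = 4π(9.74×10⁸)² × 5.67×10⁻⁸ × (8810)⁴ = 4.08×10²⁷ W.
S = L/(4πd²) = 211 W m⁻².
From T_eq⁴ = S(1−A)/(4σ): 1−A = 4σT_eq⁴/S.
1−A = 4 × 5.67×10⁻⁸ × (159)⁴ / 211 = 0.687.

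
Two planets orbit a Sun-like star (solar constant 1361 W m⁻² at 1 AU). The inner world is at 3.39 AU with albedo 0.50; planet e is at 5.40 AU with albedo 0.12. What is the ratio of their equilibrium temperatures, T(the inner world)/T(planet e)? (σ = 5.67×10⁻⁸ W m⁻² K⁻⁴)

T₁/T₂ ≈ 1.096

T_eq = [S₀(1−A)/(4σd²)]^(1/4), so T ∝ (1−A)^(1/4) / √d.
T₁ = [1361×0.50/(4×5.67×10⁻⁸×3.39²)]^(1/4) = 127.11 K.
T₂ = [1361×0.88/(4×5.67×10⁻⁸×5.40²)]^(1/4) = 116.01 K.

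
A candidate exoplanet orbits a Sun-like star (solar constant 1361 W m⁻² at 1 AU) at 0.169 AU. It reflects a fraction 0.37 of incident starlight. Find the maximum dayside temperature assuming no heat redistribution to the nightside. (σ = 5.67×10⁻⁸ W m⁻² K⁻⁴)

Flux at 0.169 AU: S = 1361/0.169² = 4.77×10⁴ W m⁻².
With no redistribution each surface element balances locally: S(1−A) = σT⁴.
T = [4.77×10⁴ × 0.63 / 5.67×10⁻⁸]^(1/4) = (5.29×10¹¹)^(1/4) = 853 K.

T_ss ≈ 853 K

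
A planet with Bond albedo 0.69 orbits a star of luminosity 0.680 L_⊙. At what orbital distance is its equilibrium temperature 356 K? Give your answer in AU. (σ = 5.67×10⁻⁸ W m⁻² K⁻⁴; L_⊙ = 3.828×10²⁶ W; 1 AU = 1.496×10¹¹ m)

L = 0.680 × 3.828×10²⁶ = 2.60×10²⁶ W.
From T_eq⁴ = L(1−A)/(16πσd²): d = √[L(1−A)/(16πσT_eq⁴)].
d = √[2.60×10²⁶ × 0.31 / (16π × 5.67×10⁻⁸ × (356)⁴)] = 4.20×10¹⁰ m = 0.281 AU.

d ≈ 0.281 AU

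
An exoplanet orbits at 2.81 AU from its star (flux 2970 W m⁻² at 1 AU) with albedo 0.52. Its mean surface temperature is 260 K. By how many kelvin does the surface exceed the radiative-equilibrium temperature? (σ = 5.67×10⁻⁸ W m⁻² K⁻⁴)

ΔT ≈ 92.0 K

S = 2970/2.81² = 376.1 W m⁻².
T_eq = [S(1−A)/(4σ)]^(1/4) = [376.1×0.48/(4×5.67×10⁻⁸)]^(1/4) = 168.0 K.
ΔT = T_surf − T_eq = 260 − 168.0.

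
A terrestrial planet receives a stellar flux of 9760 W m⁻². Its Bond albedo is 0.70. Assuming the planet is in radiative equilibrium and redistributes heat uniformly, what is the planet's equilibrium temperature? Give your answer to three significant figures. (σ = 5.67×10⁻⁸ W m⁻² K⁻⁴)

T_eq ≈ 337 K

Energy balance: absorbed = emitted ⇒ πR²·S(1−A) = 4πR²·σT_eq⁴, so T_eq⁴ = S(1−A)/(4σ).
T_eq = [9760 × 0.30 / (4 × 5.67×10⁻⁸)]^(1/4) = (1.29×10¹⁰)^(1/4) = 337 K.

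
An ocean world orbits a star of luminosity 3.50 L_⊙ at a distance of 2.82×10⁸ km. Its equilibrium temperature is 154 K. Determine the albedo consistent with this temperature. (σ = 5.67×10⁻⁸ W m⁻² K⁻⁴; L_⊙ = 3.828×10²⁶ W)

A ≈ 0.90

d = 2.82×10⁸ km = 2.82×10¹¹ m.
L = 3.50 × 3.828×10²⁶ = 1.34×10²⁷ W.
Flux: S = L/(4πd²) = 1.34×10²⁷/(4π×(2.82×10¹¹)²) = 1340 W m⁻².
From T_eq⁴ = S(1−A)/(4σ): 1−A = 4σT_eq⁴/S.
1−A = 4 × 5.67×10⁻⁸ × (154)⁴ / 1340 = 0.095.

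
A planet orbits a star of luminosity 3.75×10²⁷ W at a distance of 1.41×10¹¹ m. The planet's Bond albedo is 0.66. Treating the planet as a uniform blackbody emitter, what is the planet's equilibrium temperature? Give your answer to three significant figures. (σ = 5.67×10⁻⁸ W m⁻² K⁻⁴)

Flux: S = L/(4πd²) = 3.75×10²⁷/(4π×(1.41×10¹¹)²) = 1.50×10⁴ W m⁻².
Energy balance: absorbed = emitted ⇒ πR²·S(1−A) = 4πR²·σT_eq⁴, so T_eq⁴ = S(1−A)/(4σ).
T_eq = [1.50×10⁴ × 0.34 / (4 × 5.67×10⁻⁸)]^(1/4) = (2.25×10¹⁰)^(1/4) = 387 K.

T_eq ≈ 387 K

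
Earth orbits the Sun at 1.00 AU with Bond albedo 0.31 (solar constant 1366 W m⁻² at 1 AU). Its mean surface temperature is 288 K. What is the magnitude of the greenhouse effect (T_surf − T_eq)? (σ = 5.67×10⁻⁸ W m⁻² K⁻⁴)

S = 1366/1.00² = 1366 W m⁻².
T_eq = [S(1−A)/(4σ)]^(1/4) = [1366×0.69/(4×5.67×10⁻⁸)]^(1/4) = 253.9 K.
ΔT = T_surf − T_eq = 288 − 253.9.

ΔT ≈ 34.1 K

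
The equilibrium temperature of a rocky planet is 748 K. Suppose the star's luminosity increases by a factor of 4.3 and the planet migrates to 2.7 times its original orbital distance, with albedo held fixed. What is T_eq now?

T_eq ≈ 656 K

T_eq ∝ L^(1/4) · d^(−1/2).
T′ = 748 × 4.3^(1/4) / 2.7^(1/2) = 656 K.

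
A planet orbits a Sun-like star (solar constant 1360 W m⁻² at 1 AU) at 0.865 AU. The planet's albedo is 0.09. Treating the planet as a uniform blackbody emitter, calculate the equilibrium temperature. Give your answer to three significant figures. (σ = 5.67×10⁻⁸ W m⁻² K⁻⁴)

Flux at 0.865 AU: S = 1360/0.865² = 1820 W m⁻².
Energy balance: absorbed = emitted ⇒ πR²·S(1−A) = 4πR²·σT_eq⁴, so T_eq⁴ = S(1−A)/(4σ).
T_eq = [1820 × 0.91 / (4 × 5.67×10⁻⁸)]^(1/4) = (7.29×10⁹)^(1/4) = 292 K.

T_eq ≈ 292 K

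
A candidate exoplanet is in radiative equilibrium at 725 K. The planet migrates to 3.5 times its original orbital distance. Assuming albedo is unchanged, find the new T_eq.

T_eq ∝ L^(1/4) · d^(−1/2).
T′ = 725 / 3.5^(1/2) = 388 K.

T_eq ≈ 388 K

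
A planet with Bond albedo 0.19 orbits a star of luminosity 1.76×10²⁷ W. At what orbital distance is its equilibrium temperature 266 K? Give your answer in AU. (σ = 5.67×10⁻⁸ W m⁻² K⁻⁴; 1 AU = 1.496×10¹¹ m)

From T_eq⁴ = L(1−A)/(16πσd²): d = √[L(1−A)/(16πσT_eq⁴)].
d = √[1.76×10²⁷ × 0.81 / (16π × 5.67×10⁻⁸ × (266)⁴)] = 3.16×10¹¹ m = 2.11 AU.

d ≈ 2.11 AU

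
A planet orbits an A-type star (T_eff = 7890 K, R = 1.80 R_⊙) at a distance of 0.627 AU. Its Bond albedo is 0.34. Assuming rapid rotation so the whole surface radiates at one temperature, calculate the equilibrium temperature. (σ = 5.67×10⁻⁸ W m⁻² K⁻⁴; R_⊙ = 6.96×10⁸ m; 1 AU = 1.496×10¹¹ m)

T_eq ≈ 581 K

R_⋆ = 1.80 × 6.96×10⁸ = 1.25×10⁹ m.
d = 0.627 AU = 9.38×10¹⁰ m.
L = 4πR_⋆²σT_⋆⁴ = 4π(1.25×10⁹)² × 5.67×10⁻⁸ × (7890)⁴ = 4.33×10²⁷ W.
S = L/(4πd²) = 3.92×10⁴ W m⁻².
Energy balance: absorbed = emitted ⇒ πR²·S(1−A) = 4πR²·σT_eq⁴, so T_eq⁴ = S(1−A)/(4σ).
T_eq = [3.92×10⁴ × 0.66 / (4 × 5.67×10⁻⁸)]^(1/4) = (1.14×10¹¹)^(1/4) = 581 K.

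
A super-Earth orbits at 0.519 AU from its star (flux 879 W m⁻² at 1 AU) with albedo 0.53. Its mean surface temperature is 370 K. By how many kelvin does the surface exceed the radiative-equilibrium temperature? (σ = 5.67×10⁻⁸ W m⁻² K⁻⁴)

ΔT ≈ 83.2 K

S = 879/0.519² = 3263 W m⁻².
T_eq = [S(1−A)/(4σ)]^(1/4) = [3263×0.47/(4×5.67×10⁻⁸)]^(1/4) = 286.8 K.
ΔT = T_surf − T_eq = 370 − 286.8.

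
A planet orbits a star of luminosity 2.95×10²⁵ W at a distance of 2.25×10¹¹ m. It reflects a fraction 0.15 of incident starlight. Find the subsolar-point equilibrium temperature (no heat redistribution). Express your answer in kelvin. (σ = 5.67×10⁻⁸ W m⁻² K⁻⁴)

Flux: S = L/(4πd²) = 2.95×10²⁵/(4π×(2.25×10¹¹)²) = 46.4 W m⁻².
At the subsolar point the surface absorbs S(1−A) and emits σT⁴ per unit area — no factor of 4, since only the local patch is in balance.
T = [46.4 × 0.85 / 5.67×10⁻⁸]^(1/4) = (6.95×10⁸)^(1/4) = 162 K.

T_ss ≈ 162 K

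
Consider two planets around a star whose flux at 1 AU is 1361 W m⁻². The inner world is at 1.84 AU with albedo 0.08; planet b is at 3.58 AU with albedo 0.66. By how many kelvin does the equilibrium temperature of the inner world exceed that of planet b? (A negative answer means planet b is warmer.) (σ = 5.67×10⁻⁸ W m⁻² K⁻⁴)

ΔT ≈ 88.6 K

T_eq = [S₀(1−A)/(4σd²)]^(1/4), so T ∝ (1−A)^(1/4) / √d.
T₁ = [1361×0.92/(4×5.67×10⁻⁸×1.84²)]^(1/4) = 200.95 K.
T₂ = [1361×0.34/(4×5.67×10⁻⁸×3.58²)]^(1/4) = 112.33 K.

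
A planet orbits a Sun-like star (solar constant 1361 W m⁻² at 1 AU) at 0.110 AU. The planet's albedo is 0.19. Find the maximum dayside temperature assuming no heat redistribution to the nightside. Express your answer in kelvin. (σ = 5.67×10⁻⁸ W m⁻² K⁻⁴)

T_ss ≈ 1130 K

Flux at 0.110 AU: S = 1361/0.110² = 1.12×10⁵ W m⁻².
With no redistribution each surface element balances locally: S(1−A) = σT⁴.
T = [1.12×10⁵ × 0.81 / 5.67×10⁻⁸]^(1/4) = (1.61×10¹²)^(1/4) = 1130 K.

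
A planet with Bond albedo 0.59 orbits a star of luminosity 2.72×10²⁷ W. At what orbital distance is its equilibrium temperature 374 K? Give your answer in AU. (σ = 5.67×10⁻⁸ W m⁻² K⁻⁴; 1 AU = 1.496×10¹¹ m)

From T_eq⁴ = L(1−A)/(16πσd²): d = √[L(1−A)/(16πσT_eq⁴)].
d = √[2.72×10²⁷ × 0.41 / (16π × 5.67×10⁻⁸ × (374)⁴)] = 1.41×10¹¹ m = 0.945 AU.

d ≈ 0.945 AU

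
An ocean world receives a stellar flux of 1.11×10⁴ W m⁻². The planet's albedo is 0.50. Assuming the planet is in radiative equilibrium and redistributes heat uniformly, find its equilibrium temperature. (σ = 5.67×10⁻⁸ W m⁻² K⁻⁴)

T_eq ≈ 396 K

Energy balance: absorbed = emitted ⇒ πR²·S(1−A) = 4πR²·σT_eq⁴, so T_eq⁴ = S(1−A)/(4σ).
T_eq = [1.11×10⁴ × 0.50 / (4 × 5.67×10⁻⁸)]^(1/4) = (2.45×10¹⁰)^(1/4) = 396 K.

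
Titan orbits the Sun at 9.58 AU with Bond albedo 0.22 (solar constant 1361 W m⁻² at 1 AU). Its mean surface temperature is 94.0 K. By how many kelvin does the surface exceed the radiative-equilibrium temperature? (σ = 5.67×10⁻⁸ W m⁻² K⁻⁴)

ΔT ≈ 9.5 K

S = 1361/9.58² = 14.83 W m⁻².
T_eq = [S(1−A)/(4σ)]^(1/4) = [14.83×0.78/(4×5.67×10⁻⁸)]^(1/4) = 84.5 K.
ΔT = T_surf − T_eq = 94 − 84.5.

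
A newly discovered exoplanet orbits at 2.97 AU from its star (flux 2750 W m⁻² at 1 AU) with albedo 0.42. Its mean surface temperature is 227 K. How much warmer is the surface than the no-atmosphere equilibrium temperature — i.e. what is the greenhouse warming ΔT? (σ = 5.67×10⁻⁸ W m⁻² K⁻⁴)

ΔT ≈ 59.0 K

S = 2750/2.97² = 311.8 W m⁻².
T_eq = [S(1−A)/(4σ)]^(1/4) = [311.8×0.58/(4×5.67×10⁻⁸)]^(1/4) = 168.0 K.
ΔT = T_surf − T_eq = 227 − 168.0.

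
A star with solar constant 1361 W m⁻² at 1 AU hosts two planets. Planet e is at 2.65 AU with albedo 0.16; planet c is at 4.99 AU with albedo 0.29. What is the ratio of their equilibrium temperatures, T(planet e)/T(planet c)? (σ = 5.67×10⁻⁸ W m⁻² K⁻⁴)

T₁/T₂ ≈ 1.431

T_eq = [S₀(1−A)/(4σd²)]^(1/4), so T ∝ (1−A)^(1/4) / √d.
T₁ = [1361×0.84/(4×5.67×10⁻⁸×2.65²)]^(1/4) = 163.68 K.
T₂ = [1361×0.71/(4×5.67×10⁻⁸×4.99²)]^(1/4) = 114.37 K.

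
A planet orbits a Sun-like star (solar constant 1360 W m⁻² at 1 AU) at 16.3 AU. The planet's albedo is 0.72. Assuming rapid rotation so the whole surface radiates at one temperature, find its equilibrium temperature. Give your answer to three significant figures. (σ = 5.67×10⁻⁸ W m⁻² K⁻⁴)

Flux at 16.3 AU: S = 1360/16.3² = 5.12 W m⁻².
Energy balance: absorbed = emitted ⇒ πR²·S(1−A) = 4πR²·σT_eq⁴, so T_eq⁴ = S(1−A)/(4σ).
T_eq = [5.12 × 0.28 / (4 × 5.67×10⁻⁸)]^(1/4) = (6.32×10⁶)^(1/4) = 50.1 K.

T_eq ≈ 50.1 K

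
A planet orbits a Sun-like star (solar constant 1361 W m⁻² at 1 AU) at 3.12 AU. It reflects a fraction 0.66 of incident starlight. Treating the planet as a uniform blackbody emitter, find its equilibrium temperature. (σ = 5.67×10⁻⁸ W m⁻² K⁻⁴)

T_eq ≈ 120 K

Flux at 3.12 AU: S = 1361/3.12² = 140 W m⁻².
Energy balance: absorbed = emitted ⇒ πR²·S(1−A) = 4πR²·σT_eq⁴, so T_eq⁴ = S(1−A)/(4σ).
T_eq = [140 × 0.34 / (4 × 5.67×10⁻⁸)]^(1/4) = (2.10×10⁸)^(1/4) = 120 K.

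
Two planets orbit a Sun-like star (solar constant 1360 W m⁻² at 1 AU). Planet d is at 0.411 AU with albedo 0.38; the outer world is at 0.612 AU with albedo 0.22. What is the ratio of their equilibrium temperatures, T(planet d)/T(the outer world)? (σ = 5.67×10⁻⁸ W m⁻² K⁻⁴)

T_eq = [S₀(1−A)/(4σd²)]^(1/4), so T ∝ (1−A)^(1/4) / √d.
T₁ = [1360×0.62/(4×5.67×10⁻⁸×0.411²)]^(1/4) = 385.17 K.
T₂ = [1360×0.78/(4×5.67×10⁻⁸×0.612²)]^(1/4) = 334.29 K.

T₁/T₂ ≈ 1.152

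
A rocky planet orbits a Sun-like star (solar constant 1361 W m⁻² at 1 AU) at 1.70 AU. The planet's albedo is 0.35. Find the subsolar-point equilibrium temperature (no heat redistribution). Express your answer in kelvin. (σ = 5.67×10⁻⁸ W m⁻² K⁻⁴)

Flux at 1.70 AU: S = 1361/1.70² = 471 W m⁻².
At the subsolar point the surface absorbs S(1−A) and emits σT⁴ per unit area — no factor of 4, since only the local patch is in balance.
T = [471 × 0.65 / 5.67×10⁻⁸]^(1/4) = (5.40×10⁹)^(1/4) = 271 K.

T_ss ≈ 271 K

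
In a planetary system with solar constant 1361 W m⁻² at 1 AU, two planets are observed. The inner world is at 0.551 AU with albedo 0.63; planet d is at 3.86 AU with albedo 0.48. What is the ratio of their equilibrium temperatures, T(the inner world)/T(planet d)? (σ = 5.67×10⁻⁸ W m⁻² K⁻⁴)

T₁/T₂ ≈ 2.431

T_eq = [S₀(1−A)/(4σd²)]^(1/4), so T ∝ (1−A)^(1/4) / √d.
T₁ = [1361×0.37/(4×5.67×10⁻⁸×0.551²)]^(1/4) = 292.43 K.
T₂ = [1361×0.52/(4×5.67×10⁻⁸×3.86²)]^(1/4) = 120.30 K.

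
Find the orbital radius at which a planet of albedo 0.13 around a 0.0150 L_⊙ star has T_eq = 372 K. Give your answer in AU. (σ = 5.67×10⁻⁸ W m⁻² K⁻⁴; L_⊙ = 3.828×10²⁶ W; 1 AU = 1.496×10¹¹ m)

L = 0.0150 × 3.828×10²⁶ = 5.74×10²⁴ W.
From T_eq⁴ = L(1−A)/(16πσd²): d = √[L(1−A)/(16πσT_eq⁴)].
d = √[5.74×10²⁴ × 0.87 / (16π × 5.67×10⁻⁸ × (372)⁴)] = 9.57×10⁹ m = 0.0640 AU.

d ≈ 0.0640 AU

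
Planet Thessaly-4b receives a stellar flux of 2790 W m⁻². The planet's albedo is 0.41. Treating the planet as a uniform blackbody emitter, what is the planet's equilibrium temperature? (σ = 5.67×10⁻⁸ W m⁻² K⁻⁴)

T_eq ≈ 292 K

Energy balance: absorbed = emitted ⇒ πR²·S(1−A) = 4πR²·σT_eq⁴, so T_eq⁴ = S(1−A)/(4σ).
T_eq = [2790 × 0.59 / (4 × 5.67×10⁻⁸)]^(1/4) = (7.26×10⁹)^(1/4) = 292 K.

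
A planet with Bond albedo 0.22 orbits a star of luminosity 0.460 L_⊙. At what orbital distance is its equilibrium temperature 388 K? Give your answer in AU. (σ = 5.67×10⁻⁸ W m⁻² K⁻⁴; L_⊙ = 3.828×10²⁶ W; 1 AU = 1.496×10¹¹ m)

d ≈ 0.308 AU

L = 0.460 × 3.828×10²⁶ = 1.76×10²⁶ W.
From T_eq⁴ = L(1−A)/(16πσd²): d = √[L(1−A)/(16πσT_eq⁴)].
d = √[1.76×10²⁶ × 0.78 / (16π × 5.67×10⁻⁸ × (388)⁴)] = 4.61×10¹⁰ m = 0.308 AU.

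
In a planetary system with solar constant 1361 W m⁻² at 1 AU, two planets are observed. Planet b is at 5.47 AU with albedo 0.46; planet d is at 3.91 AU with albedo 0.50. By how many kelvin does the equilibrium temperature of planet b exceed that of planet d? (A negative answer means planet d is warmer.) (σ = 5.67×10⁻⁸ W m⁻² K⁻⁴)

ΔT ≈ -16.3 K

T_eq = [S₀(1−A)/(4σd²)]^(1/4), so T ∝ (1−A)^(1/4) / √d.
T₁ = [1361×0.54/(4×5.67×10⁻⁸×5.47²)]^(1/4) = 102.01 K.
T₂ = [1361×0.50/(4×5.67×10⁻⁸×3.91²)]^(1/4) = 118.36 K.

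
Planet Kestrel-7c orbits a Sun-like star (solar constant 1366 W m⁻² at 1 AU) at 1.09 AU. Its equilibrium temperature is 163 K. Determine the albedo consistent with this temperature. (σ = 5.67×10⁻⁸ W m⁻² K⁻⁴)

A ≈ 0.86

Flux at 1.09 AU: S = 1366/1.09² = 1150 W m⁻².
From T_eq⁴ = S(1−A)/(4σ): 1−A = 4σT_eq⁴/S.
1−A = 4 × 5.67×10⁻⁸ × (163)⁴ / 1150 = 0.139.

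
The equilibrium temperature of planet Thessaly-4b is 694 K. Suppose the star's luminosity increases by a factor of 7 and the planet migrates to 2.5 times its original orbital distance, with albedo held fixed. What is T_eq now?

T_eq ≈ 714 K

T_eq ∝ L^(1/4) · d^(−1/2).
T′ = 694 × 7^(1/4) / 2.5^(1/2) = 714 K.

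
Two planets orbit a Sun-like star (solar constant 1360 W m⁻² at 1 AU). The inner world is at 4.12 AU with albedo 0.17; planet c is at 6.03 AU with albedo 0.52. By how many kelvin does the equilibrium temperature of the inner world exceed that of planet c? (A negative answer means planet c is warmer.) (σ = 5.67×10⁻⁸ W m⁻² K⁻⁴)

ΔT ≈ 36.5 K

T_eq = [S₀(1−A)/(4σd²)]^(1/4), so T ∝ (1−A)^(1/4) / √d.
T₁ = [1360×0.83/(4×5.67×10⁻⁸×4.12²)]^(1/4) = 130.86 K.
T₂ = [1360×0.48/(4×5.67×10⁻⁸×6.03²)]^(1/4) = 94.32 K.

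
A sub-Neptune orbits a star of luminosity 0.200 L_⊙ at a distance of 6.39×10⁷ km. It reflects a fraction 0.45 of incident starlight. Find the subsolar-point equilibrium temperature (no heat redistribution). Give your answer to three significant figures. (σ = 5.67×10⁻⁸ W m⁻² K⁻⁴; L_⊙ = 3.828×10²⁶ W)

d = 6.39×10⁷ km = 6.39×10¹⁰ m.
L = 0.200 × 3.828×10²⁶ = 7.66×10²⁵ W.
Flux: S = L/(4πd²) = 7.66×10²⁵/(4π×(6.39×10¹⁰)²) = 1490 W m⁻².
At the subsolar point the surface absorbs S(1−A) and emits σT⁴ per unit area — no factor of 4, since only the local patch is in balance.
T = [1490 × 0.55 / 5.67×10⁻⁸]^(1/4) = (1.45×10¹⁰)^(1/4) = 347 K.

T_ss ≈ 347 K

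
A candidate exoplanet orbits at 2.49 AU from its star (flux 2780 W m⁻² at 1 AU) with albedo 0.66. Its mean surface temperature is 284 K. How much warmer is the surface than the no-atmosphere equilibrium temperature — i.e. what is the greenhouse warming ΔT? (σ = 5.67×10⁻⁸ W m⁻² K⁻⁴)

S = 2780/2.49² = 448.4 W m⁻².
T_eq = [S(1−A)/(4σ)]^(1/4) = [448.4×0.34/(4×5.67×10⁻⁸)]^(1/4) = 161.0 K.
ΔT = T_surf − T_eq = 284 − 161.0.

ΔT ≈ 123.0 K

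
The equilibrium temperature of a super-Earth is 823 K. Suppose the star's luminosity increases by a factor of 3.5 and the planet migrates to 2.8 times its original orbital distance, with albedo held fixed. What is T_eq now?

T_eq ∝ L^(1/4) · d^(−1/2).
T′ = 823 × 3.5^(1/4) / 2.8^(1/2) = 673 K.

T_eq ≈ 673 K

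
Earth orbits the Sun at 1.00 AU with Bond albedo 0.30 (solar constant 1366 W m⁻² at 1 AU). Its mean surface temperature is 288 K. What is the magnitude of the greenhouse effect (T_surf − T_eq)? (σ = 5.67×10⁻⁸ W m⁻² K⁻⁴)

ΔT ≈ 33.2 K

S = 1366/1.00² = 1366 W m⁻².
T_eq = [S(1−A)/(4σ)]^(1/4) = [1366×0.70/(4×5.67×10⁻⁸)]^(1/4) = 254.8 K.
ΔT = T_surf − T_eq = 288 − 254.8.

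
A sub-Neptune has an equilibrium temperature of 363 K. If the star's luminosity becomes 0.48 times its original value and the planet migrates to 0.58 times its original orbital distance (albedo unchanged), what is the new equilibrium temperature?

T_eq ≈ 397 K

T_eq ∝ L^(1/4) · d^(−1/2).
T′ = 363 × 0.48^(1/4) / 0.58^(1/2) = 397 K.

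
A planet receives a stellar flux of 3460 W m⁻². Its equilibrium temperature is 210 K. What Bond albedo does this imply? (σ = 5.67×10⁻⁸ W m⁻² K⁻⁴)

A ≈ 0.87

From T_eq⁴ = S(1−A)/(4σ): 1−A = 4σT_eq⁴/S.
1−A = 4 × 5.67×10⁻⁸ × (210)⁴ / 3460 = 0.127.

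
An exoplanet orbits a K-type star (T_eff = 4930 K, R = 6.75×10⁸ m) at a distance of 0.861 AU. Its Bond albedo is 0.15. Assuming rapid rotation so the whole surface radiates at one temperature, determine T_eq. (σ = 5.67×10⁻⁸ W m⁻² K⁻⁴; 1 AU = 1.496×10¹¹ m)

T_eq ≈ 242 K

d = 0.861 AU = 1.29×10¹¹ m.
L = 4πR_⋆²σT_⋆⁴ = 4π(6.75×10⁸)² × 5.67×10⁻⁸ × (4930)⁴ = 1.92×10²⁶ W.
S = L/(4πd²) = 920 W m⁻².
Energy balance: absorbed = emitted ⇒ πR²·S(1−A) = 4πR²·σT_eq⁴, so T_eq⁴ = S(1−A)/(4σ).
T_eq = [920 × 0.85 / (4 × 5.67×10⁻⁸)]^(1/4) = (3.45×10⁹)^(1/4) = 242 K.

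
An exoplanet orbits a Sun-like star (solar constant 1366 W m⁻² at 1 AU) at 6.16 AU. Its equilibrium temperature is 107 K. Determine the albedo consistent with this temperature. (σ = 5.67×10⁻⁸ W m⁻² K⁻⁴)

A ≈ 0.17

Flux at 6.16 AU: S = 1366/6.16² = 36.0 W m⁻².
From T_eq⁴ = S(1−A)/(4σ): 1−A = 4σT_eq⁴/S.
1−A = 4 × 5.67×10⁻⁸ × (107)⁴ / 36.0 = 0.826.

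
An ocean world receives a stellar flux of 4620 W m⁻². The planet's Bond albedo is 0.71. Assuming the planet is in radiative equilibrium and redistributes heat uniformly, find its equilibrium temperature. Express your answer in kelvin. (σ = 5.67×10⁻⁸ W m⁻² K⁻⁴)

Energy balance: absorbed = emitted ⇒ πR²·S(1−A) = 4πR²·σT_eq⁴, so T_eq⁴ = S(1−A)/(4σ).
T_eq = [4620 × 0.29 / (4 × 5.67×10⁻⁸)]^(1/4) = (5.91×10⁹)^(1/4) = 277 K.

T_eq ≈ 277 K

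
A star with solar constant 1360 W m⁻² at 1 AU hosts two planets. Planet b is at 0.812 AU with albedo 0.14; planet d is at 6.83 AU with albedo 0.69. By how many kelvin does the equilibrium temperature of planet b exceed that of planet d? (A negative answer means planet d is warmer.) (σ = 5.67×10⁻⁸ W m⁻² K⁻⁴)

T_eq = [S₀(1−A)/(4σd²)]^(1/4), so T ∝ (1−A)^(1/4) / √d.
T₁ = [1360×0.86/(4×5.67×10⁻⁸×0.812²)]^(1/4) = 297.39 K.
T₂ = [1360×0.31/(4×5.67×10⁻⁸×6.83²)]^(1/4) = 79.45 K.

ΔT ≈ 217.9 K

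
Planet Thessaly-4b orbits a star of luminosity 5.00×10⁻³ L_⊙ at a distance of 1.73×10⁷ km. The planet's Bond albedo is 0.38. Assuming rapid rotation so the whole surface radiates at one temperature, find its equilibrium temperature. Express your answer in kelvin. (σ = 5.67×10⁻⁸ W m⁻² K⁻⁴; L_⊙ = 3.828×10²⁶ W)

d = 1.73×10⁷ km = 1.73×10¹⁰ m.
L = 5.00×10⁻³ × 3.828×10²⁶ = 1.91×10²⁴ W.
Flux: S = L/(4πd²) = 1.91×10²⁴/(4π×(1.73×10¹⁰)²) = 509 W m⁻².
Energy balance: absorbed = emitted ⇒ πR²·S(1−A) = 4πR²·σT_eq⁴, so T_eq⁴ = S(1−A)/(4σ).
T_eq = [509 × 0.62 / (4 × 5.67×10⁻⁸)]^(1/4) = (1.39×10⁹)^(1/4) = 193 K.

T_eq ≈ 193 K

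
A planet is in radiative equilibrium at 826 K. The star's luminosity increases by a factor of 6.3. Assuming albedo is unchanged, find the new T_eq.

T_eq ∝ L^(1/4) · d^(−1/2).
T′ = 826 × 6.3^(1/4) = 1310 K.

T_eq ≈ 1310 K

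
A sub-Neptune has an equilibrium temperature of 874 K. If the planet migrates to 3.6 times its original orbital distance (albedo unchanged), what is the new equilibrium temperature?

T_eq ≈ 461 K

T_eq ∝ L^(1/4) · d^(−1/2).
T′ = 874 / 3.6^(1/2) = 461 K.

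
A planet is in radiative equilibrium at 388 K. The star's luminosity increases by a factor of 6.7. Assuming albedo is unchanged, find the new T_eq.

T_eq ∝ L^(1/4) · d^(−1/2).
T′ = 388 × 6.7^(1/4) = 624 K.

T_eq ≈ 624 K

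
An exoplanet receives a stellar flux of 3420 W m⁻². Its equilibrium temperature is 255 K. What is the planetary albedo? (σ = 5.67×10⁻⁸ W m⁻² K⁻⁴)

A ≈ 0.72

From T_eq⁴ = S(1−A)/(4σ): 1−A = 4σT_eq⁴/S.
1−A = 4 × 5.67×10⁻⁸ × (255)⁴ / 3420 = 0.280.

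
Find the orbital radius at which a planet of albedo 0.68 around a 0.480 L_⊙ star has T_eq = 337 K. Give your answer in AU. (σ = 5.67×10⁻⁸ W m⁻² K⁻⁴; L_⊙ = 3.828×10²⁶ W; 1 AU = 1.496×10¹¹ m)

L = 0.480 × 3.828×10²⁶ = 1.84×10²⁶ W.
From T_eq⁴ = L(1−A)/(16πσd²): d = √[L(1−A)/(16πσT_eq⁴)].
d = √[1.84×10²⁶ × 0.32 / (16π × 5.67×10⁻⁸ × (337)⁴)] = 4.00×10¹⁰ m = 0.267 AU.

d ≈ 0.267 AU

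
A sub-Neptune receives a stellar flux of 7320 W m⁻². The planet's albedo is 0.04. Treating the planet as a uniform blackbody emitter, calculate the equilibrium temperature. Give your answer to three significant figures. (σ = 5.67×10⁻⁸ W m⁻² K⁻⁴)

T_eq ≈ 420 K

Energy balance: absorbed = emitted ⇒ πR²·S(1−A) = 4πR²·σT_eq⁴, so T_eq⁴ = S(1−A)/(4σ).
T_eq = [7320 × 0.96 / (4 × 5.67×10⁻⁸)]^(1/4) = (3.10×10¹⁰)^(1/4) = 420 K.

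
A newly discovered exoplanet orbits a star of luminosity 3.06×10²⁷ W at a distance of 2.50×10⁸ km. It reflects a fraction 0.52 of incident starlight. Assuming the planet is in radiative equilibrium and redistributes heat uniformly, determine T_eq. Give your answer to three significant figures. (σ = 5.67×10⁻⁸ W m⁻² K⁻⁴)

T_eq ≈ 301 K

d = 2.50×10⁸ km = 2.50×10¹¹ m.
Flux: S = L/(4πd²) = 3.06×10²⁷/(4π×(2.50×10¹¹)²) = 3900 W m⁻².
Energy balance: absorbed = emitted ⇒ πR²·S(1−A) = 4πR²·σT_eq⁴, so T_eq⁴ = S(1−A)/(4σ).
T_eq = [3900 × 0.48 / (4 × 5.67×10⁻⁸)]^(1/4) = (8.25×10⁹)^(1/4) = 301 K.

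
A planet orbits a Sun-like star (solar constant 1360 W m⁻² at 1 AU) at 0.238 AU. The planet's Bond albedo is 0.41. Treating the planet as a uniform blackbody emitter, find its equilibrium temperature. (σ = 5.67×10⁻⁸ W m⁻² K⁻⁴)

T_eq ≈ 500 K

Flux at 0.238 AU: S = 1360/0.238² = 2.40×10⁴ W m⁻².
Energy balance: absorbed = emitted ⇒ πR²·S(1−A) = 4πR²·σT_eq⁴, so T_eq⁴ = S(1−A)/(4σ).
T_eq = [2.40×10⁴ × 0.59 / (4 × 5.67×10⁻⁸)]^(1/4) = (6.25×10¹⁰)^(1/4) = 500 K.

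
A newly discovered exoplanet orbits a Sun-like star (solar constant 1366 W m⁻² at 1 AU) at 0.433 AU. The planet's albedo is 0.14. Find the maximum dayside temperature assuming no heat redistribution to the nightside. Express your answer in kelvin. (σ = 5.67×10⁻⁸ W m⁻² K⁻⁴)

Flux at 0.433 AU: S = 1366/0.433² = 7290 W m⁻².
With no redistribution each surface element balances locally: S(1−A) = σT⁴.
T = [7290 × 0.86 / 5.67×10⁻⁸]^(1/4) = (1.11×10¹¹)^(1/4) = 577 K.

T_ss ≈ 577 K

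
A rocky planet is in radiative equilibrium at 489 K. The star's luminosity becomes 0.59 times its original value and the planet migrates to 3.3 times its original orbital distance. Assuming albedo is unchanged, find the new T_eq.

T_eq ≈ 236 K

T_eq ∝ L^(1/4) · d^(−1/2).
T′ = 489 × 0.59^(1/4) / 3.3^(1/2) = 236 K.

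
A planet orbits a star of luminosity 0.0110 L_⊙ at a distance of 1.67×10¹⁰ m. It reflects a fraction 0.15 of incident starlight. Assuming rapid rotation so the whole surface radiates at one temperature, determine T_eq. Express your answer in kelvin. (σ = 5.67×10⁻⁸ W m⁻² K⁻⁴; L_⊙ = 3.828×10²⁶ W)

T_eq ≈ 259 K

L = 0.0110 × 3.828×10²⁶ = 4.21×10²⁴ W.
Flux: S = L/(4πd²) = 4.21×10²⁴/(4π×(1.67×10¹⁰)²) = 1200 W m⁻².
Energy balance: absorbed = emitted ⇒ πR²·S(1−A) = 4πR²·σT_eq⁴, so T_eq⁴ = S(1−A)/(4σ).
T_eq = [1200 × 0.85 / (4 × 5.67×10⁻⁸)]^(1/4) = (4.50×10⁹)^(1/4) = 259 K.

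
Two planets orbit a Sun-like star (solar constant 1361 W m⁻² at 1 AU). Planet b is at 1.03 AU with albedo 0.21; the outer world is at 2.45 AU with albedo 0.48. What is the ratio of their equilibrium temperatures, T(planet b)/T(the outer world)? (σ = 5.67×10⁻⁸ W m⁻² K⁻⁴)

T₁/T₂ ≈ 1.712

T_eq = [S₀(1−A)/(4σd²)]^(1/4), so T ∝ (1−A)^(1/4) / √d.
T₁ = [1361×0.79/(4×5.67×10⁻⁸×1.03²)]^(1/4) = 258.55 K.
T₂ = [1361×0.52/(4×5.67×10⁻⁸×2.45²)]^(1/4) = 151.00 K.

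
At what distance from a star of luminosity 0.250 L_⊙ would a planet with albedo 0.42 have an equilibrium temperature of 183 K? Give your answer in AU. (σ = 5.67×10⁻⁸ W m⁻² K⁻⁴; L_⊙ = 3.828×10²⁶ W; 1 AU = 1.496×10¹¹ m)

d ≈ 0.881 AU

L = 0.250 × 3.828×10²⁶ = 9.57×10²⁵ W.
From T_eq⁴ = L(1−A)/(16πσd²): d = √[L(1−A)/(16πσT_eq⁴)].
d = √[9.57×10²⁵ × 0.58 / (16π × 5.67×10⁻⁸ × (183)⁴)] = 1.32×10¹¹ m = 0.881 AU.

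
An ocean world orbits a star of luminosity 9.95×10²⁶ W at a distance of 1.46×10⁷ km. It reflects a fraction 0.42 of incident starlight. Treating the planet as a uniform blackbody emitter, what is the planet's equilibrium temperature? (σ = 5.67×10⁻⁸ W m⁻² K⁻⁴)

T_eq ≈ 987 K

d = 1.46×10⁷ km = 1.46×10¹⁰ m.
Flux: S = L/(4πd²) = 9.95×10²⁶/(4π×(1.46×10¹⁰)²) = 3.71×10⁵ W m⁻².
Energy balance: absorbed = emitted ⇒ πR²·S(1−A) = 4πR²·σT_eq⁴, so T_eq⁴ = S(1−A)/(4σ).
T_eq = [3.71×10⁵ × 0.58 / (4 × 5.67×10⁻⁸)]^(1/4) = (9.50×10¹¹)^(1/4) = 987 K.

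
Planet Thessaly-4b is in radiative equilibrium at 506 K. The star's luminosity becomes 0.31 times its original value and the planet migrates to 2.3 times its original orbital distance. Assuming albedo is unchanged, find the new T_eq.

T_eq ≈ 249 K

T_eq ∝ L^(1/4) · d^(−1/2).
T′ = 506 × 0.31^(1/4) / 2.3^(1/2) = 249 K.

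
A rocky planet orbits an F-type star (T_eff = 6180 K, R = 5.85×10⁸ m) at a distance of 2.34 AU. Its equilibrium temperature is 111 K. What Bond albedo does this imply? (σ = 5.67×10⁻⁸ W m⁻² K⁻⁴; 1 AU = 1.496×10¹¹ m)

A ≈ 0.85

d = 2.34 AU = 3.50×10¹¹ m.
L = 4πR_⋆²σT_⋆⁴ = 4π(5.85×10⁸)² × 5.67×10⁻⁸ × (6180)⁴ = 3.56×10²⁶ W.
S = L/(4πd²) = 231 W m⁻².
From T_eq⁴ = S(1−A)/(4σ): 1−A = 4σT_eq⁴/S.
1−A = 4 × 5.67×10⁻⁸ × (111)⁴ / 231 = 0.149.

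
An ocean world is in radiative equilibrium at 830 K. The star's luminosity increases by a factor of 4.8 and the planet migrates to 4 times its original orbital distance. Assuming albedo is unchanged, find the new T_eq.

T_eq ≈ 614 K

T_eq ∝ L^(1/4) · d^(−1/2).
T′ = 830 × 4.8^(1/4) / 4^(1/2) = 614 K.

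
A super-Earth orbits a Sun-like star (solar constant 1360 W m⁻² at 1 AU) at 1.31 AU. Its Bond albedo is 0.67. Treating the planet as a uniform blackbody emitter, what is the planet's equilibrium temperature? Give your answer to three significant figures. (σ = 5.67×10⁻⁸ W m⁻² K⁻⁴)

T_eq ≈ 184 K

Flux at 1.31 AU: S = 1360/1.31² = 792 W m⁻².
Energy balance: absorbed = emitted ⇒ πR²·S(1−A) = 4πR²·σT_eq⁴, so T_eq⁴ = S(1−A)/(4σ).
T_eq = [792 × 0.33 / (4 × 5.67×10⁻⁸)]^(1/4) = (1.15×10⁹)^(1/4) = 184 K.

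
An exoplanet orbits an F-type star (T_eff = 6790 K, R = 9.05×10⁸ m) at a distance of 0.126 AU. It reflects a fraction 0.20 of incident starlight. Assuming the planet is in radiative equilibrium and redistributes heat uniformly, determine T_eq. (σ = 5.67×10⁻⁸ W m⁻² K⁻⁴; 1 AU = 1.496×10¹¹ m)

T_eq ≈ 995 K

d = 0.126 AU = 1.88×10¹⁰ m.
L = 4πR_⋆²σT_⋆⁴ = 4π(9.05×10⁸)² × 5.67×10⁻⁸ × (6790)⁴ = 1.24×10²⁷ W.
S = L/(4πd²) = 2.78×10⁵ W m⁻².
Energy balance: absorbed = emitted ⇒ πR²·S(1−A) = 4πR²·σT_eq⁴, so T_eq⁴ = S(1−A)/(4σ).
T_eq = [2.78×10⁵ × 0.80 / (4 × 5.67×10⁻⁸)]^(1/4) = (9.80×10¹¹)^(1/4) = 995 K.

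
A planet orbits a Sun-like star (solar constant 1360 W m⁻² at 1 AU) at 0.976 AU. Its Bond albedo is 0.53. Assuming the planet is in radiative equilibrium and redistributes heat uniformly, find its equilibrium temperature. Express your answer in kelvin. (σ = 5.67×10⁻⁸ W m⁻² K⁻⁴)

T_eq ≈ 233 K

Flux at 0.976 AU: S = 1360/0.976² = 1430 W m⁻².
Energy balance: absorbed = emitted ⇒ πR²·S(1−A) = 4πR²·σT_eq⁴, so T_eq⁴ = S(1−A)/(4σ).
T_eq = [1430 × 0.47 / (4 × 5.67×10⁻⁸)]^(1/4) = (2.96×10⁹)^(1/4) = 233 K.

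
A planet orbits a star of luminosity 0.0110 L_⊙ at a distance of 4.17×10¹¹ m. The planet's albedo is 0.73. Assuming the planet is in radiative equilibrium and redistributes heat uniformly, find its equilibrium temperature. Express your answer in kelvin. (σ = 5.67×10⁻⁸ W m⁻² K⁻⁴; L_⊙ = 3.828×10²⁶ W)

T_eq ≈ 38.9 K

L = 0.0110 × 3.828×10²⁶ = 4.21×10²⁴ W.
Flux: S = L/(4πd²) = 4.21×10²⁴/(4π×(4.17×10¹¹)²) = 1.93 W m⁻².
Energy balance: absorbed = emitted ⇒ πR²·S(1−A) = 4πR²·σT_eq⁴, so T_eq⁴ = S(1−A)/(4σ).
T_eq = [1.93 × 0.27 / (4 × 5.67×10⁻⁸)]^(1/4) = (2.29×10⁶)^(1/4) = 38.9 K.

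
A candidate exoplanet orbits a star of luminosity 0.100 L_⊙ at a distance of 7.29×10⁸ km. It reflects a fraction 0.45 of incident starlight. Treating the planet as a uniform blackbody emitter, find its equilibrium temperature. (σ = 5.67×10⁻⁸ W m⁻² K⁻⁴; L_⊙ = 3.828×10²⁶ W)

T_eq ≈ 61.1 K

d = 7.29×10⁸ km = 7.29×10¹¹ m.
L = 0.100 × 3.828×10²⁶ = 3.83×10²⁵ W.
Flux: S = L/(4πd²) = 3.83×10²⁵/(4π×(7.29×10¹¹)²) = 5.73 W m⁻².
Energy balance: absorbed = emitted ⇒ πR²·S(1−A) = 4πR²·σT_eq⁴, so T_eq⁴ = S(1−A)/(4σ).
T_eq = [5.73 × 0.55 / (4 × 5.67×10⁻⁸)]^(1/4) = (1.39×10⁷)^(1/4) = 61.1 K.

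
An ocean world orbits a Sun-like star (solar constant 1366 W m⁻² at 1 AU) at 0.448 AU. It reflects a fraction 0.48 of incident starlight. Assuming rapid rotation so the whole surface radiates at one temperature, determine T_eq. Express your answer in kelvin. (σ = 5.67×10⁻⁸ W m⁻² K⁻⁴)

T_eq ≈ 353 K

Flux at 0.448 AU: S = 1366/0.448² = 6810 W m⁻².
Energy balance: absorbed = emitted ⇒ πR²·S(1−A) = 4πR²·σT_eq⁴, so T_eq⁴ = S(1−A)/(4σ).
T_eq = [6810 × 0.52 / (4 × 5.67×10⁻⁸)]^(1/4) = (1.56×10¹⁰)^(1/4) = 353 K.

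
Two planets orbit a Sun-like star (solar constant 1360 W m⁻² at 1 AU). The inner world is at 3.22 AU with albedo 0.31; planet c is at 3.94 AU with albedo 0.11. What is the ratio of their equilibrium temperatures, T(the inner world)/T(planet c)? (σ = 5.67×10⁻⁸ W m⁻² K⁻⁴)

T_eq = [S₀(1−A)/(4σd²)]^(1/4), so T ∝ (1−A)^(1/4) / √d.
T₁ = [1360×0.69/(4×5.67×10⁻⁸×3.22²)]^(1/4) = 141.34 K.
T₂ = [1360×0.89/(4×5.67×10⁻⁸×3.94²)]^(1/4) = 136.17 K.

T₁/T₂ ≈ 1.038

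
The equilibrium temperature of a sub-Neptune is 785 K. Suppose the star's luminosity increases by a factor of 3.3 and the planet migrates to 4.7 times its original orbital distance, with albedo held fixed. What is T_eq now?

T_eq ≈ 488 K

T_eq ∝ L^(1/4) · d^(−1/2).
T′ = 785 × 3.3^(1/4) / 4.7^(1/2) = 488 K.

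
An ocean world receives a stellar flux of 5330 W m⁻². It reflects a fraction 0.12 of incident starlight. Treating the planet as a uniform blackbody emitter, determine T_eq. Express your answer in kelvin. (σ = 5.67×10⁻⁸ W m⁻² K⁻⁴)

T_eq ≈ 379 K

Energy balance: absorbed = emitted ⇒ πR²·S(1−A) = 4πR²·σT_eq⁴, so T_eq⁴ = S(1−A)/(4σ).
T_eq = [5330 × 0.88 / (4 × 5.67×10⁻⁸)]^(1/4) = (2.07×10¹⁰)^(1/4) = 379 K.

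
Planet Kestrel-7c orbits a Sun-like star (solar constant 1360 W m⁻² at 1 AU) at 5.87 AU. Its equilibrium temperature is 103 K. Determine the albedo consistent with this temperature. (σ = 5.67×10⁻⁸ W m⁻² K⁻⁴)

A ≈ 0.35

Flux at 5.87 AU: S = 1360/5.87² = 39.5 W m⁻².
From T_eq⁴ = S(1−A)/(4σ): 1−A = 4σT_eq⁴/S.
1−A = 4 × 5.67×10⁻⁸ × (103)⁴ / 39.5 = 0.647.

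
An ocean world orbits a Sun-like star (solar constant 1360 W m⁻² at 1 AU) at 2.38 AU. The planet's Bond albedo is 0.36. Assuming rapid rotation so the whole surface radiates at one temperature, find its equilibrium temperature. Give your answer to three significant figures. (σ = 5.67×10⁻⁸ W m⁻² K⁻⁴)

Flux at 2.38 AU: S = 1360/2.38² = 240 W m⁻².
Energy balance: absorbed = emitted ⇒ πR²·S(1−A) = 4πR²·σT_eq⁴, so T_eq⁴ = S(1−A)/(4σ).
T_eq = [240 × 0.64 / (4 × 5.67×10⁻⁸)]^(1/4) = (6.78×10⁸)^(1/4) = 161 K.

T_eq ≈ 161 K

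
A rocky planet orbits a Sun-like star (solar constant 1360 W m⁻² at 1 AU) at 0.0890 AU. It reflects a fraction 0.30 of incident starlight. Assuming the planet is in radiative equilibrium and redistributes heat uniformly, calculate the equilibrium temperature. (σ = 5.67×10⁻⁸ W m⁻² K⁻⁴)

Flux at 0.0890 AU: S = 1360/0.0890² = 1.72×10⁵ W m⁻².
Energy balance: absorbed = emitted ⇒ πR²·S(1−A) = 4πR²·σT_eq⁴, so T_eq⁴ = S(1−A)/(4σ).
T_eq = [1.72×10⁵ × 0.70 / (4 × 5.67×10⁻⁸)]^(1/4) = (5.30×10¹¹)^(1/4) = 853 K.

T_eq ≈ 853 K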